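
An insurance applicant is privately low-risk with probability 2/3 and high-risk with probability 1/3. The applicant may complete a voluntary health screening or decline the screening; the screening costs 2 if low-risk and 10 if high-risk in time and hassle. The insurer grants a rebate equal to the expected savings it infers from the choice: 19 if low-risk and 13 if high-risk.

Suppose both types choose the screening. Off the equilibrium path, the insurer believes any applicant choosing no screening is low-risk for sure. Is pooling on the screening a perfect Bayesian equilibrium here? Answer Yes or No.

No

On path, the insurer holds the prior and pays 2/3·19 + 1/3·13 = 17. Off path (no screening), believing low-risk, it pays 19.
low-risk: the screening nets 17 − 2 = 15; no screening nets 19. low-risk would deviate.
high-risk: the screening nets 17 − 10 = 7; no screening nets 19. high-risk would deviate.
A type deviates, so pooling fails.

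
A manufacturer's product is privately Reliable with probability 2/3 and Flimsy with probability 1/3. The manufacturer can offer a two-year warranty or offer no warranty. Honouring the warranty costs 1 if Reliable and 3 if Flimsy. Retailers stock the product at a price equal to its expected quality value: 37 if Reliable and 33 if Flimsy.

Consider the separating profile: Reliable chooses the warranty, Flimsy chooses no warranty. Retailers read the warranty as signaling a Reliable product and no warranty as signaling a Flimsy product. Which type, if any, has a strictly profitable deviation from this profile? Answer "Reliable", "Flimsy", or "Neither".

The warranty pays 37; no warranty pays 33.
Reliable: assigned the warranty, nets 37 − 1 = 36; deviating to no warranty nets 33.
Flimsy: assigned no warranty, nets 33; deviating to the warranty nets 37 − 3 = 34.
The Flimsy type gains 1 by deviating.

Flimsy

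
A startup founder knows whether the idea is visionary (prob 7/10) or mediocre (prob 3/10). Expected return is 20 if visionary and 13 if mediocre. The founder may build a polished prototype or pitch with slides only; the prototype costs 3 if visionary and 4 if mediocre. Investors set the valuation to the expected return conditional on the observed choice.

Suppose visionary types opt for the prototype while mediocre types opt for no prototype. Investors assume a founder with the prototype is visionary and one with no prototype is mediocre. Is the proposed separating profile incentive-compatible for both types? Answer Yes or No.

No

Under these beliefs, the prototype earns valuation 20 and no prototype earns valuation 13.
visionary: the prototype nets 20 − 3 = 17; no prototype nets 13. visionary prefers the prototype.
mediocre: the prototype nets 20 − 4 = 16; no prototype nets 13. mediocre would deviate to the prototype.
mediocre has a profitable deviation, so the profile is not an equilibrium.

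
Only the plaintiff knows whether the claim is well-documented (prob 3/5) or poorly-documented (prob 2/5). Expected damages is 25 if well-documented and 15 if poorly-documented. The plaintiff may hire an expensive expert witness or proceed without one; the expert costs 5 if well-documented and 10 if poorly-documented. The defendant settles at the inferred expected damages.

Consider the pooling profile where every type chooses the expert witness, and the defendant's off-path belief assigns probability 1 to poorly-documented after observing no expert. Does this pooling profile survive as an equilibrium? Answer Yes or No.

On path, the defendant holds the prior and pays 3/5·25 + 2/5·15 = 21. Off path (no expert), believing poorly-documented, it pays 15.
well-documented: the expert witness nets 21 − 5 = 16; no expert nets 15. well-documented stays.
poorly-documented: the expert witness nets 21 − 10 = 11; no expert nets 15. poorly-documented would deviate.
A type deviates, so pooling fails.

No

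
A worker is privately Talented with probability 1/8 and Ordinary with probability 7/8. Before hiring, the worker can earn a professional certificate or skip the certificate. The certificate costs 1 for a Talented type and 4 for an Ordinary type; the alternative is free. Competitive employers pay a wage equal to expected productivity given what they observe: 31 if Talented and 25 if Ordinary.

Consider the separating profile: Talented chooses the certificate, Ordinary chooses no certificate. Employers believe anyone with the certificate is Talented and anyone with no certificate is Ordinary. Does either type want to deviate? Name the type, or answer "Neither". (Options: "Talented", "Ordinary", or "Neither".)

Ordinary

The certificate pays 31; no certificate pays 25.
Talented: assigned the certificate, nets 31 − 1 = 30; deviating to no certificate nets 25.
Ordinary: assigned no certificate, nets 25; deviating to the certificate nets 31 − 4 = 27.
The Ordinary type gains 2 by deviating.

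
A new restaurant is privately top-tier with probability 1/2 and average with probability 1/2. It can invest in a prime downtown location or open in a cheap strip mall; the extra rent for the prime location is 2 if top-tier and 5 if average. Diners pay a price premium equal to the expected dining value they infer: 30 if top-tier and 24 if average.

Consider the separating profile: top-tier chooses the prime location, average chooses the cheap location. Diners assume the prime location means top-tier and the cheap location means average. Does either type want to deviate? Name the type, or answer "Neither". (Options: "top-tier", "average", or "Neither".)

The prime location pays 30; the cheap location pays 24.
top-tier: assigned the prime location, nets 30 − 2 = 28; deviating to the cheap location nets 24.
average: assigned the cheap location, nets 24; deviating to the prime location nets 30 − 5 = 25.
The average type gains 1 by deviating.

average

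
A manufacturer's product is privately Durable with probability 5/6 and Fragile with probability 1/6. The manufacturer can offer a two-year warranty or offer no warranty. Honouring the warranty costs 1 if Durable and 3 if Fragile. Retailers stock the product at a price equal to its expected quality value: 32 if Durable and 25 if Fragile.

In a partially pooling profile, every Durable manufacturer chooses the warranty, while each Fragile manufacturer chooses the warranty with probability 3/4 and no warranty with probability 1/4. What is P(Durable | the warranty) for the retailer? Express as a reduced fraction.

P(the warranty) = (5/6)·1 + (1/6)·(3/4) = 23/24.
By Bayes' rule, P(Durable | the warranty) = (5/6) / (23/24) = 20/23.

20/23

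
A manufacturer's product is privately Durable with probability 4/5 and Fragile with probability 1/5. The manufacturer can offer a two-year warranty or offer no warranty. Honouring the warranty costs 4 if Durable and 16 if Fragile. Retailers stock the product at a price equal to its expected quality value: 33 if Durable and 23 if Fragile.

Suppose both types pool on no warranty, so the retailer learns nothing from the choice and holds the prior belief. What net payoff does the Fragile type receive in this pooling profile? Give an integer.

Pooled price = 4/5·33 + 1/5·23 = 31.
Fragile pays no cost for no warranty, so net payoff = 31.

31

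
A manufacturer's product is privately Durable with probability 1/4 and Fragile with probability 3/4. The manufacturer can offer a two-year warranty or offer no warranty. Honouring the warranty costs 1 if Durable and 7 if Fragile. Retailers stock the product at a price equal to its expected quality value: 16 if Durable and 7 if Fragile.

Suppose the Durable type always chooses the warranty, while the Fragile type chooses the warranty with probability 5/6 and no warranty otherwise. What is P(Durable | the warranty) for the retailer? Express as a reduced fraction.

P(the warranty) = (1/4)·1 + (3/4)·(5/6) = 7/8.
By Bayes' rule, P(Durable | the warranty) = (1/4) / (7/8) = 2/7.

2/7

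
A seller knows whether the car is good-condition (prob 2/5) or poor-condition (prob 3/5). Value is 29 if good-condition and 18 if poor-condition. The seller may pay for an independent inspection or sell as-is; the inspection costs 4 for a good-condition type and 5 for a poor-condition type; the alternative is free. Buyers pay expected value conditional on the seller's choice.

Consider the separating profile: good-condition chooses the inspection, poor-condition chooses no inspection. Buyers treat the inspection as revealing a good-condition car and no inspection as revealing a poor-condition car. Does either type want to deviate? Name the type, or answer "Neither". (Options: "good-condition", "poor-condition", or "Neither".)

poor-condition

The inspection pays 29; no inspection pays 18.
good-condition: assigned the inspection, nets 29 − 4 = 25; deviating to no inspection nets 18.
poor-condition: assigned no inspection, nets 18; deviating to the inspection nets 29 − 5 = 24.
The poor-condition type gains 6 by deviating.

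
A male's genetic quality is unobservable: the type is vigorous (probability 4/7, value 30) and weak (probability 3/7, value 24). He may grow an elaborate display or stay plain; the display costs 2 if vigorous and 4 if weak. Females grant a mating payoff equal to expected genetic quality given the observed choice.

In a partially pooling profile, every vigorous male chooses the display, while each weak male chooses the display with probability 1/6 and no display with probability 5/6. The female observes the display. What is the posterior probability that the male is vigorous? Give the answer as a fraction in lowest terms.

8/9

P(the display) = (4/7)·1 + (3/7)·(1/6) = 9/14.
By Bayes' rule, P(vigorous | the display) = (4/7) / (9/14) = 8/9.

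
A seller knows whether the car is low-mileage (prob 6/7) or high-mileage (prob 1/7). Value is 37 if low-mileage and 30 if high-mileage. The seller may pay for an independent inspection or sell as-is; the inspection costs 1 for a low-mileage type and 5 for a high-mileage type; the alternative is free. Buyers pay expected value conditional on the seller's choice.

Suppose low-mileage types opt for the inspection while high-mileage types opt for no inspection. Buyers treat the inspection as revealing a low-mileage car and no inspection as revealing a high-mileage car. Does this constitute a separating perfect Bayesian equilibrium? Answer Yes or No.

Under these beliefs, the inspection earns price 37 and no inspection earns price 30.
low-mileage: the inspection nets 37 − 1 = 36; no inspection nets 30. low-mileage prefers the inspection.
high-mileage: the inspection nets 37 − 5 = 32; no inspection nets 30. high-mileage would deviate to the inspection.
high-mileage has a profitable deviation, so the profile is not an equilibrium.

No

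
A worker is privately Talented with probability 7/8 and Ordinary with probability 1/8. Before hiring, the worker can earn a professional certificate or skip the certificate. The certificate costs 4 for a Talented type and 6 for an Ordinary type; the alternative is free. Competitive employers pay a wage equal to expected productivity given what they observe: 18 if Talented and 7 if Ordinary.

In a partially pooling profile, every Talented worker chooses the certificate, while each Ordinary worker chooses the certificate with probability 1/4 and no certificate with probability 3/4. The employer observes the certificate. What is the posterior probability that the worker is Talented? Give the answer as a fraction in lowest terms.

28/29

P(the certificate) = (7/8)·1 + (1/8)·(1/4) = 29/32.
By Bayes' rule, P(Talented | the certificate) = (7/8) / (29/32) = 28/29.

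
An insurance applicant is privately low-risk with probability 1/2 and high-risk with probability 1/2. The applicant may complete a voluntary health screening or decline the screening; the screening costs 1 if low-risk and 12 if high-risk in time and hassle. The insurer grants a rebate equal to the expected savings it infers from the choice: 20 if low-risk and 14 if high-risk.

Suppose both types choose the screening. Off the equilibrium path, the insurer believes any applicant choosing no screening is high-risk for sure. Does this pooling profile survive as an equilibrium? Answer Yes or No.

No

On path, the insurer holds the prior and pays 1/2·20 + 1/2·14 = 17. Off path (no screening), believing high-risk, it pays 14.
low-risk: the screening nets 17 − 1 = 16; no screening nets 14. low-risk stays.
high-risk: the screening nets 17 − 12 = 5; no screening nets 14. high-risk would deviate.
A type deviates, so pooling fails.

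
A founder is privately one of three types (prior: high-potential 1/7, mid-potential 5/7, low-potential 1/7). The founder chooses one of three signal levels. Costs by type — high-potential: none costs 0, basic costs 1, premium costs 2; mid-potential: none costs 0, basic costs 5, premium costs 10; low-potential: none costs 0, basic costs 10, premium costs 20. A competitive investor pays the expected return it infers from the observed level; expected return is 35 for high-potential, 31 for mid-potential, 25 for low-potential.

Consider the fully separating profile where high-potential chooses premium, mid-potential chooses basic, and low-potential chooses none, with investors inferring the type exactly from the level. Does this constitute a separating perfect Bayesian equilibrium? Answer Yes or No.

Yes

Separating valuations: premium → 35, basic → 31, none → 25.
high-potential (assigned premium): none: 25 − 0 = 25; basic: 31 − 1 = 30; premium: 35 − 2 = 33. high-potential stays.
mid-potential (assigned basic): none: 25 − 0 = 25; basic: 31 − 5 = 26; premium: 35 − 10 = 25. mid-potential stays.
low-potential (assigned none): none: 25 − 0 = 25; basic: 31 − 10 = 21; premium: 35 − 20 = 15. low-potential stays.
Every type prefers its assigned level; separation holds.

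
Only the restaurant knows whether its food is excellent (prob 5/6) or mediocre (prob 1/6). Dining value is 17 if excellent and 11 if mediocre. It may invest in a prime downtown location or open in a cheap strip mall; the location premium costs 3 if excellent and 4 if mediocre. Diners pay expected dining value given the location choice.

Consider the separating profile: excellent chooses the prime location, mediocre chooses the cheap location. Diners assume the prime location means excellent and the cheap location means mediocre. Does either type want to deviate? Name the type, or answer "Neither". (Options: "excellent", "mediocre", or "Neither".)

The prime location pays 17; the cheap location pays 11.
excellent: assigned the prime location, nets 17 − 3 = 14; deviating to the cheap location nets 11.
mediocre: assigned the cheap location, nets 11; deviating to the prime location nets 17 − 4 = 13.
The mediocre type gains 2 by deviating.

mediocre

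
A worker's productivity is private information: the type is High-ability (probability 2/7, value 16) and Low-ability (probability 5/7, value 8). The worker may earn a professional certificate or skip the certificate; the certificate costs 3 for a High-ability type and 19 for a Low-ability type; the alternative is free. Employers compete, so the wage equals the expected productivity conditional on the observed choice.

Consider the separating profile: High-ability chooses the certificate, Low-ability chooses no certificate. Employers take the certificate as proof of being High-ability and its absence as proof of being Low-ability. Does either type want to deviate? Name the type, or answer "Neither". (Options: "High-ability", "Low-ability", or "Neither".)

The certificate pays 16; no certificate pays 8.
High-ability: assigned the certificate, nets 16 − 3 = 13; deviating to no certificate nets 8.
Low-ability: assigned no certificate, nets 8; deviating to the certificate nets 16 − 19 = -3.
Both types strictly prefer their assigned action; no profitable deviation.

Neither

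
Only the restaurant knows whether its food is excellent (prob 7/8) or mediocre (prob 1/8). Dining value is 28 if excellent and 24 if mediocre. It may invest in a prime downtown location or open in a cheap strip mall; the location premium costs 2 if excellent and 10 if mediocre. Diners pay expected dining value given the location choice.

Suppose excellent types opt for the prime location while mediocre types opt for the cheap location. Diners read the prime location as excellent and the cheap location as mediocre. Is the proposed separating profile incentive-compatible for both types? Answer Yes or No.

Yes

Under these beliefs, the prime location earns price premium 28 and the cheap location earns price premium 24.
excellent: the prime location nets 28 − 2 = 26; the cheap location nets 24. excellent prefers the prime location.
mediocre: the prime location nets 28 − 10 = 18; the cheap location nets 24. mediocre prefers the cheap location.
Neither type deviates, so the separating profile is an equilibrium.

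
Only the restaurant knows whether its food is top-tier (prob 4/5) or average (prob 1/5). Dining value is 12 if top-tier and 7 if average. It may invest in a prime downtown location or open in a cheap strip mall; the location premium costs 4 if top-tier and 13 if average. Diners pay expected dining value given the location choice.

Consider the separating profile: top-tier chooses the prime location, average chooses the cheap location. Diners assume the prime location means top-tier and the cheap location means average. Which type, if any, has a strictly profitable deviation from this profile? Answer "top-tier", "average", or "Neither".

Neither

The prime location pays 12; the cheap location pays 7.
top-tier: assigned the prime location, nets 12 − 4 = 8; deviating to the cheap location nets 7.
average: assigned the cheap location, nets 7; deviating to the prime location nets 12 − 13 = -1.
Both types strictly prefer their assigned action; no profitable deviation.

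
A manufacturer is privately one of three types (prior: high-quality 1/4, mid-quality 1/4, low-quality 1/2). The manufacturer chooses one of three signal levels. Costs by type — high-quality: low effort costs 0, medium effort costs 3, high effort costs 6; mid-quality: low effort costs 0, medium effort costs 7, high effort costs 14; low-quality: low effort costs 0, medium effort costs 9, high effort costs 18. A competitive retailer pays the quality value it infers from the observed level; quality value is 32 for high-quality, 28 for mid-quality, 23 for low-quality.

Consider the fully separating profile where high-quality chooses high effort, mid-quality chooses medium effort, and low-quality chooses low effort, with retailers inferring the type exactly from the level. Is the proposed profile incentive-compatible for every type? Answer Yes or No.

Separating prices: high effort → 32, medium effort → 28, low effort → 23.
high-quality (assigned high effort): low effort: 23 − 0 = 23; medium effort: 28 − 3 = 25; high effort: 32 − 6 = 26. high-quality stays.
mid-quality (assigned medium effort): low effort: 23 − 0 = 23; medium effort: 28 − 7 = 21; high effort: 32 − 14 = 18. mid-quality prefers low effort.
low-quality (assigned low effort): low effort: 23 − 0 = 23; medium effort: 28 − 9 = 19; high effort: 32 − 18 = 14. low-quality stays.
At least one type deviates; the separating profile fails.

No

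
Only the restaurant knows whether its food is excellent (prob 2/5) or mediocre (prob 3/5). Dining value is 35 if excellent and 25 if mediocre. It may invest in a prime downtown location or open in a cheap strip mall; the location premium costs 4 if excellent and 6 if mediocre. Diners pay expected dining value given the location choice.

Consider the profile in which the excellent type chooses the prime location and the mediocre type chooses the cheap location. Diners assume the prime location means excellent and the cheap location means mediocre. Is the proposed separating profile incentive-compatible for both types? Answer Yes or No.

No

Under these beliefs, the prime location earns price premium 35 and the cheap location earns price premium 25.
excellent: the prime location nets 35 − 4 = 31; the cheap location nets 25. excellent prefers the prime location.
mediocre: the prime location nets 35 − 6 = 29; the cheap location nets 25. mediocre would deviate to the prime location.
mediocre has a profitable deviation, so the profile is not an equilibrium.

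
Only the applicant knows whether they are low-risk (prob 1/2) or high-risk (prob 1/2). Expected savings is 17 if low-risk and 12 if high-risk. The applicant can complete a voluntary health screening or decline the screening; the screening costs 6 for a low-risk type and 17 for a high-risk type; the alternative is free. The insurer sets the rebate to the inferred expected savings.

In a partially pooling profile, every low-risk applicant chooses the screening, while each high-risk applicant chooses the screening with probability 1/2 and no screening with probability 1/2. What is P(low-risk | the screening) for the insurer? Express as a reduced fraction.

2/3

P(the screening) = (1/2)·1 + (1/2)·(1/2) = 3/4.
By Bayes' rule, P(low-risk | the screening) = (1/2) / (3/4) = 2/3.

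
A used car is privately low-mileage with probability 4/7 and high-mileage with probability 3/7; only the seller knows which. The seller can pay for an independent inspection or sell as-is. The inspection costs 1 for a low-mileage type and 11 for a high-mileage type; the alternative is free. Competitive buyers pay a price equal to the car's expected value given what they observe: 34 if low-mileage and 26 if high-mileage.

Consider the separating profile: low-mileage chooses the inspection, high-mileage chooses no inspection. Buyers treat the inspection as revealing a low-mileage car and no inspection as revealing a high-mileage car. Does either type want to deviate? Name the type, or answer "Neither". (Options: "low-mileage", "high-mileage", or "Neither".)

The inspection pays 34; no inspection pays 26.
low-mileage: assigned the inspection, nets 34 − 1 = 33; deviating to no inspection nets 26.
high-mileage: assigned no inspection, nets 26; deviating to the inspection nets 34 − 11 = 23.
Both types strictly prefer their assigned action; no profitable deviation.

Neither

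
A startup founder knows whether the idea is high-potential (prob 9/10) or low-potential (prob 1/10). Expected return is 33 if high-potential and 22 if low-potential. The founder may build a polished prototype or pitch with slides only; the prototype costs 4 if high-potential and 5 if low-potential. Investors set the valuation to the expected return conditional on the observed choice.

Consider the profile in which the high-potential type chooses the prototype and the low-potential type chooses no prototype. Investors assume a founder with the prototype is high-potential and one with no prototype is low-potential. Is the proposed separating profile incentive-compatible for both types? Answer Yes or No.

No

Under these beliefs, the prototype earns valuation 33 and no prototype earns valuation 22.
high-potential: the prototype nets 33 − 4 = 29; no prototype nets 22. high-potential prefers the prototype.
low-potential: the prototype nets 33 − 5 = 28; no prototype nets 22. low-potential would deviate to the prototype.
low-potential has a profitable deviation, so the profile is not an equilibrium.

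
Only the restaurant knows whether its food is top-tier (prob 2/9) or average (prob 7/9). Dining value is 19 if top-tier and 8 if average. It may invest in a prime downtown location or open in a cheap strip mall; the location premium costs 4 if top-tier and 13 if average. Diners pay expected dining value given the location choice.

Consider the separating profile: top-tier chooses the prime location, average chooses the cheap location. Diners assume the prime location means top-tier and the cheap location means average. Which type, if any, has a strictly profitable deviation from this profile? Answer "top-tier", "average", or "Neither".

The prime location pays 19; the cheap location pays 8.
top-tier: assigned the prime location, nets 19 − 4 = 15; deviating to the cheap location nets 8.
average: assigned the cheap location, nets 8; deviating to the prime location nets 19 − 13 = 6.
Both types strictly prefer their assigned action; no profitable deviation.

Neither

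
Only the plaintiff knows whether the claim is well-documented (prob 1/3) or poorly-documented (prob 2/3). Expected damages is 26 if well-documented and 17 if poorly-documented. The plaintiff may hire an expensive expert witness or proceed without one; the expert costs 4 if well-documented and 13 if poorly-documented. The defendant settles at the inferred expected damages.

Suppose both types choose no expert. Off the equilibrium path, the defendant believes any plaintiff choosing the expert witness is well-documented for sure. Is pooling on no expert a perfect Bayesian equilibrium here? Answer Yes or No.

On path, the defendant holds the prior and pays 1/3·26 + 2/3·17 = 20. Off path (the expert witness), believing well-documented, it pays 26.
well-documented: no expert nets 20; the expert witness nets 26 − 4 = 22. well-documented would deviate.
poorly-documented: no expert nets 20; the expert witness nets 26 − 13 = 13. poorly-documented stays.
A type deviates, so pooling fails.

No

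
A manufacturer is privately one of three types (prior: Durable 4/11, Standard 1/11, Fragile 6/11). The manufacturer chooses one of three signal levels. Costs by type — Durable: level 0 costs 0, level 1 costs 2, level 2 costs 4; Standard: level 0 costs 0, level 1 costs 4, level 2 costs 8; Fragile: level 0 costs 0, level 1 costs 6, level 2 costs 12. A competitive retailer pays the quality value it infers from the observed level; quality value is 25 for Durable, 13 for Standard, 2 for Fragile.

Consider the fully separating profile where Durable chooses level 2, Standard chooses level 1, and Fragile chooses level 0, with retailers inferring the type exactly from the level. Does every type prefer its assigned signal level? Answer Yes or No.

Separating prices: level 2 → 25, level 1 → 13, level 0 → 2.
Durable (assigned level 2): level 0: 2 − 0 = 2; level 1: 13 − 2 = 11; level 2: 25 − 4 = 21. Durable stays.
Standard (assigned level 1): level 0: 2 − 0 = 2; level 1: 13 − 4 = 9; level 2: 25 − 8 = 17. Standard prefers level 2.
Fragile (assigned level 0): level 0: 2 − 0 = 2; level 1: 13 − 6 = 7; level 2: 25 − 12 = 13. Fragile prefers level 2.
At least one type deviates; the separating profile fails.

No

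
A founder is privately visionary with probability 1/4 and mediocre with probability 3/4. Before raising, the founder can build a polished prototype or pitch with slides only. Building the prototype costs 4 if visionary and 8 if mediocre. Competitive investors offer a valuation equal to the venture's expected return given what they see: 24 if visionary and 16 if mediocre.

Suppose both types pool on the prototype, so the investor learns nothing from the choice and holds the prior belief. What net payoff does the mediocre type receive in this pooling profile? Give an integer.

Pooled valuation = 1/4·24 + 3/4·16 = 18.
mediocre pays cost 8 for the prototype, so net payoff = 18 − 8 = 10.

10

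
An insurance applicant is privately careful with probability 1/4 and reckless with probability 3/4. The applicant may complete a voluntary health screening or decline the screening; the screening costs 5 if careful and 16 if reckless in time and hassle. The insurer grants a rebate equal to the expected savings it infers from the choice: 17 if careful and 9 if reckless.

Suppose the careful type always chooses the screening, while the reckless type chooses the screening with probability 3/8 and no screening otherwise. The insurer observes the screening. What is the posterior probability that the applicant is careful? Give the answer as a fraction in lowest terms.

8/17

P(the screening) = (1/4)·1 + (3/4)·(3/8) = 17/32.
By Bayes' rule, P(careful | the screening) = (1/4) / (17/32) = 8/17.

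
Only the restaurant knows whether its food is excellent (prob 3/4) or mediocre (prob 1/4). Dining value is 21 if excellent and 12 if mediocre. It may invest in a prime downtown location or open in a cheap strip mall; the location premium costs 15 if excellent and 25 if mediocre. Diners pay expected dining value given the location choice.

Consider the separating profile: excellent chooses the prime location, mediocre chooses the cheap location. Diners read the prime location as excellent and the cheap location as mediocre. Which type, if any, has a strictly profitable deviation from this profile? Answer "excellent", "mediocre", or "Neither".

The prime location pays 21; the cheap location pays 12.
excellent: assigned the prime location, nets 21 − 15 = 6; deviating to the cheap location nets 12.
mediocre: assigned the cheap location, nets 12; deviating to the prime location nets 21 − 25 = -4.
The excellent type gains 6 by deviating.

excellent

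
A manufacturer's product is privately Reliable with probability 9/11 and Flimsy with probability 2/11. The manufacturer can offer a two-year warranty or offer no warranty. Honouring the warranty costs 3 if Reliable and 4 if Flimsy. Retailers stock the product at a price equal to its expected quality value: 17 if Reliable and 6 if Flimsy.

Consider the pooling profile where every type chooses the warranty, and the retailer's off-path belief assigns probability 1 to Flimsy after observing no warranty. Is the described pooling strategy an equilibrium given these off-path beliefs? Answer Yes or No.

On path, the retailer holds the prior and pays 9/11·17 + 2/11·6 = 15. Off path (no warranty), believing Flimsy, it pays 6.
Reliable: the warranty nets 15 − 3 = 12; no warranty nets 6. Reliable stays.
Flimsy: the warranty nets 15 − 4 = 11; no warranty nets 6. Flimsy stays.
No type deviates, so pooling is sustained.

Yes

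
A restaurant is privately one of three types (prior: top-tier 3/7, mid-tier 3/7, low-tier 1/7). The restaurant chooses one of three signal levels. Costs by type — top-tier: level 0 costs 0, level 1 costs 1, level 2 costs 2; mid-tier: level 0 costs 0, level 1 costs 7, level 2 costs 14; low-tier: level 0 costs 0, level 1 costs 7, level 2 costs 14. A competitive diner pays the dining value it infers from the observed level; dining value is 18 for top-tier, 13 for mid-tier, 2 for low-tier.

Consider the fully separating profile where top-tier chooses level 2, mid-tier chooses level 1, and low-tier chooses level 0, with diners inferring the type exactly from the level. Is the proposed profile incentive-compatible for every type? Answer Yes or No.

Separating price premiums: level 2 → 18, level 1 → 13, level 0 → 2.
top-tier (assigned level 2): level 0: 2 − 0 = 2; level 1: 13 − 1 = 12; level 2: 18 − 2 = 16. top-tier stays.
mid-tier (assigned level 1): level 0: 2 − 0 = 2; level 1: 13 − 7 = 6; level 2: 18 − 14 = 4. mid-tier stays.
low-tier (assigned level 0): level 0: 2 − 0 = 2; level 1: 13 − 7 = 6; level 2: 18 − 14 = 4. low-tier prefers level 1.
At least one type deviates; the separating profile fails.

No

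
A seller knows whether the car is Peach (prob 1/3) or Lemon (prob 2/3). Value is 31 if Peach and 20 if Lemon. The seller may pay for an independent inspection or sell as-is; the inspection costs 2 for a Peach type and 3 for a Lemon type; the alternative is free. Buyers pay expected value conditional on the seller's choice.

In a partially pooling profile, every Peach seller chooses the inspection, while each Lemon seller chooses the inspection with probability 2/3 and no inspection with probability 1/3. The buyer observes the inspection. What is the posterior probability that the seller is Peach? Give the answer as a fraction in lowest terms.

3/7

P(the inspection) = (1/3)·1 + (2/3)·(2/3) = 7/9.
By Bayes' rule, P(Peach | the inspection) = (1/3) / (7/9) = 3/7.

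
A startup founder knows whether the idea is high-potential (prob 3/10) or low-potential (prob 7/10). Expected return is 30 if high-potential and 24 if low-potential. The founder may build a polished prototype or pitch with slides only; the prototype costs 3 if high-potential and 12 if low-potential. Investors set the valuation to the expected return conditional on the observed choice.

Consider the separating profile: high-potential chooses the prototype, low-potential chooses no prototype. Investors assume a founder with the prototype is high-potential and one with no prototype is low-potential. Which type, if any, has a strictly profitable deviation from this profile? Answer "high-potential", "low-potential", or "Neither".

Neither

The prototype pays 30; no prototype pays 24.
high-potential: assigned the prototype, nets 30 − 3 = 27; deviating to no prototype nets 24.
low-potential: assigned no prototype, nets 24; deviating to the prototype nets 30 − 12 = 18.
Both types strictly prefer their assigned action; no profitable deviation.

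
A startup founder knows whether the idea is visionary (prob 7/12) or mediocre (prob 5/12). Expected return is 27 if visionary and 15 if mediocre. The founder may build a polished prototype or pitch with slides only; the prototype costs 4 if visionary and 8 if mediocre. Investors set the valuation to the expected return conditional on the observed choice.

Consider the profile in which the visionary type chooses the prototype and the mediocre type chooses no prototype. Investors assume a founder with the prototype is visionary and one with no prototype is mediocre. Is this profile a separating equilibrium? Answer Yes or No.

No

Under these beliefs, the prototype earns valuation 27 and no prototype earns valuation 15.
visionary: the prototype nets 27 − 4 = 23; no prototype nets 15. visionary prefers the prototype.
mediocre: the prototype nets 27 − 8 = 19; no prototype nets 15. mediocre would deviate to the prototype.
mediocre has a profitable deviation, so the profile is not an equilibrium.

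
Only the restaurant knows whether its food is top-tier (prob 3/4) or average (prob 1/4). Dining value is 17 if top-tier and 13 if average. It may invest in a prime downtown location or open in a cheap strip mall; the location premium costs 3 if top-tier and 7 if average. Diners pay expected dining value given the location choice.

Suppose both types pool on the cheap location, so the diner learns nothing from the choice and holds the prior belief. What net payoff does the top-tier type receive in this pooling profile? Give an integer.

16

Pooled price premium = 3/4·17 + 1/4·13 = 16.
top-tier pays no cost for the cheap location, so net payoff = 16.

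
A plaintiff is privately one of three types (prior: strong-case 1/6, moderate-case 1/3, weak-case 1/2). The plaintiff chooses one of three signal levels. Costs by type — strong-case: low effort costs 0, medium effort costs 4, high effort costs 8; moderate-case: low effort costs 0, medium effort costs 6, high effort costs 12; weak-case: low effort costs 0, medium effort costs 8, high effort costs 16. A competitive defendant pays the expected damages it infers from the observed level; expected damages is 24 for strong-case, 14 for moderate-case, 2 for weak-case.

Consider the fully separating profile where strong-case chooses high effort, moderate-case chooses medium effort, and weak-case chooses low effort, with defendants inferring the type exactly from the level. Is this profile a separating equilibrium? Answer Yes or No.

Separating settlements: high effort → 24, medium effort → 14, low effort → 2.
strong-case (assigned high effort): low effort: 2 − 0 = 2; medium effort: 14 − 4 = 10; high effort: 24 − 8 = 16. strong-case stays.
moderate-case (assigned medium effort): low effort: 2 − 0 = 2; medium effort: 14 − 6 = 8; high effort: 24 − 12 = 12. moderate-case prefers high effort.
weak-case (assigned low effort): low effort: 2 − 0 = 2; medium effort: 14 − 8 = 6; high effort: 24 − 16 = 8. weak-case prefers high effort.
At least one type deviates; the separating profile fails.

No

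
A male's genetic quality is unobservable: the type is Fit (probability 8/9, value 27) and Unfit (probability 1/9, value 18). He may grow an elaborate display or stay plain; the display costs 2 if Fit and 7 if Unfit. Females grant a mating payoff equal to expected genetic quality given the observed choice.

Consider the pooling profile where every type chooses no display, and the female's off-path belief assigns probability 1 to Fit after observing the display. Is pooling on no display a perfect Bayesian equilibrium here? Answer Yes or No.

Yes

On path, the female holds the prior and pays 8/9·27 + 1/9·18 = 26. Off path (the display), believing Fit, it pays 27.
Fit: no display nets 26; the display nets 27 − 2 = 25. Fit stays.
Unfit: no display nets 26; the display nets 27 − 7 = 20. Unfit stays.
No type deviates, so pooling is sustained.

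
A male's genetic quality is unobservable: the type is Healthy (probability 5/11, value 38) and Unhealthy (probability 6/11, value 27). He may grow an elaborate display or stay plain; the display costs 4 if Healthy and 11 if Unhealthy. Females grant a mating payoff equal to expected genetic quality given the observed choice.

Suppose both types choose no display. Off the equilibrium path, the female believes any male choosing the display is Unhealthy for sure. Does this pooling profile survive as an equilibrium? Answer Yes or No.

Yes

On path, the female holds the prior and pays 5/11·38 + 6/11·27 = 32. Off path (the display), believing Unhealthy, it pays 27.
Healthy: no display nets 32; the display nets 27 − 4 = 23. Healthy stays.
Unhealthy: no display nets 32; the display nets 27 − 11 = 16. Unhealthy stays.
No type deviates, so pooling is sustained.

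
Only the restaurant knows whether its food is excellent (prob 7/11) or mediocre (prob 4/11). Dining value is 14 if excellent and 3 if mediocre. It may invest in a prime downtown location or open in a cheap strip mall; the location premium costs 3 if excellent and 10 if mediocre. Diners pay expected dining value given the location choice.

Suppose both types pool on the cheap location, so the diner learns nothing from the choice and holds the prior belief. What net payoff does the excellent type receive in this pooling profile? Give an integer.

10

Pooled price premium = 7/11·14 + 4/11·3 = 10.
excellent pays no cost for the cheap location, so net payoff = 10.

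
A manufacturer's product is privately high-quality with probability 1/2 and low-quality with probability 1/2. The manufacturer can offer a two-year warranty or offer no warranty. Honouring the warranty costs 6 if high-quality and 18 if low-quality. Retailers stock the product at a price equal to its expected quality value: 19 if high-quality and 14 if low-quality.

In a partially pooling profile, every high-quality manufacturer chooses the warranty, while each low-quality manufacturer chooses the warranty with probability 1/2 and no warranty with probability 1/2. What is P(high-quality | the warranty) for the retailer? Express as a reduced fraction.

P(the warranty) = (1/2)·1 + (1/2)·(1/2) = 3/4.
By Bayes' rule, P(high-quality | the warranty) = (1/2) / (3/4) = 2/3.

2/3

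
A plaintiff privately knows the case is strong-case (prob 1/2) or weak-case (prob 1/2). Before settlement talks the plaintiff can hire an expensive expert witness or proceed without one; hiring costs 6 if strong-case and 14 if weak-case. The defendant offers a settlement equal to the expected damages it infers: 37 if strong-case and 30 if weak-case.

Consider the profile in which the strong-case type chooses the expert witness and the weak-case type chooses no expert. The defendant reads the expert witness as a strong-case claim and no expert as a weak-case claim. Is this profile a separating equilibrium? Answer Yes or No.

Under these beliefs, the expert witness earns settlement 37 and no expert earns settlement 30.
strong-case: the expert witness nets 37 − 6 = 31; no expert nets 30. strong-case prefers the expert witness.
weak-case: the expert witness nets 37 − 14 = 23; no expert nets 30. weak-case prefers no expert.
Neither type deviates, so the separating profile is an equilibrium.

Yes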